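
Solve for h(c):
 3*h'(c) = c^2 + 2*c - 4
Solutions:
 h(c) = C1 + c^3/9 + c^2/3 - 4*c/3


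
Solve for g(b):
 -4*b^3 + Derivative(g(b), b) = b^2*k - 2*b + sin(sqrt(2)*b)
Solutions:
 g(b) = C1 + b^4 + b^3*k/3 - b^2 - sqrt(2)*cos(sqrt(2)*b)/2


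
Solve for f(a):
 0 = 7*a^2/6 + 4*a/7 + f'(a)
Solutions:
 f(a) = C1 - 7*a^3/18 - 2*a^2/7


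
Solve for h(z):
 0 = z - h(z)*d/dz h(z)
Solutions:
 h(z) = -sqrt(C1 + z^2)
 h(z) = sqrt(C1 + z^2)


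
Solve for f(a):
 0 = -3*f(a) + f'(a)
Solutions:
 f(a) = C1*exp(3*a)


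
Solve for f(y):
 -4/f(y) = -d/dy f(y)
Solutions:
 f(y) = -sqrt(C1 + 8*y)
 f(y) = sqrt(C1 + 8*y)


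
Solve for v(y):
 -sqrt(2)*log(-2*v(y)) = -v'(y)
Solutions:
 -sqrt(2)*Integral(1/(log(-_y) + log(2)), (_y, v(y)))/2 = C1 - y


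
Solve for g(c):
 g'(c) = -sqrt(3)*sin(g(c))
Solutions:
 g(c) = -acos((-C1 - exp(2*sqrt(3)*c))/(C1 - exp(2*sqrt(3)*c))) + 2*pi
 g(c) = acos((-C1 - exp(2*sqrt(3)*c))/(C1 - exp(2*sqrt(3)*c)))


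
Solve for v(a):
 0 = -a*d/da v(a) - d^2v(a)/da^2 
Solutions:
 v(a) = C1 + C2*erf(sqrt(2)*a/2)


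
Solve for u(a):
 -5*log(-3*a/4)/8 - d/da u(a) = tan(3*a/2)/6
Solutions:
 u(a) = C1 - 5*a*log(-a)/8 - 5*a*log(3)/8 + 5*a/8 + 5*a*log(2)/4 + log(cos(3*a/2))/9


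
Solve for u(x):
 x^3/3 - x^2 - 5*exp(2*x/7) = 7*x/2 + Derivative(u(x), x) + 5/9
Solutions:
 u(x) = C1 + x^4/12 - x^3/3 - 7*x^2/4 - 5*x/9 - 35*exp(2*x/7)/2


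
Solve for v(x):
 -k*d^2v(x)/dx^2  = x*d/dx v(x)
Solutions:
 v(x) = C1 + C2*sqrt(k)*erf(sqrt(2)*x*sqrt(1/k)/2)


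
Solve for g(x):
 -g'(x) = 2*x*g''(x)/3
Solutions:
 g(x) = C1 + C2/sqrt(x)


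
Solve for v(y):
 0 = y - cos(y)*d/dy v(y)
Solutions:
 v(y) = C1 + Integral(y/cos(y), y)


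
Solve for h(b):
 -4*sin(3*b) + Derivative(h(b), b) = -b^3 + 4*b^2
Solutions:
 h(b) = C1 - b^4/4 + 4*b^3/3 - 4*cos(3*b)/3


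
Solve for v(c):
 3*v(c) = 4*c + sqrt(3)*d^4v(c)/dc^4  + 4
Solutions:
 v(c) = C1*exp(-3^(1/8)*c) + C2*exp(3^(1/8)*c) + C3*sin(3^(1/8)*c) + C4*cos(3^(1/8)*c) + 4*c/3 + 4/3


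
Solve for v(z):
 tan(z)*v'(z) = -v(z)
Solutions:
 v(z) = C1/sin(z)


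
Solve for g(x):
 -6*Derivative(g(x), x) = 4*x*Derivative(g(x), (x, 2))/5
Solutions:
 g(x) = C1 + C2/x^(13/2)


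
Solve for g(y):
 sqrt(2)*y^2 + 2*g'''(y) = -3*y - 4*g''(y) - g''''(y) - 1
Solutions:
 g(y) = C1 + C2*y - sqrt(2)*y^4/48 + y^3*(-3 + sqrt(2))/24 + y^2/16 + (C3*sin(sqrt(3)*y) + C4*cos(sqrt(3)*y))*exp(-y)


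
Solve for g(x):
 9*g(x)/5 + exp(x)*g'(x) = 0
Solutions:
 g(x) = C1*exp(9*exp(-x)/5)


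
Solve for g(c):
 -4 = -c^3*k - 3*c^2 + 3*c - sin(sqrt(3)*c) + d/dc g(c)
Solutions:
 g(c) = C1 + c^4*k/4 + c^3 - 3*c^2/2 - 4*c - sqrt(3)*cos(sqrt(3)*c)/3


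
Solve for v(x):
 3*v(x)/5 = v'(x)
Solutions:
 v(x) = C1*exp(3*x/5)


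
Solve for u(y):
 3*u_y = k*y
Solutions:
 u(y) = C1 + k*y^2/6


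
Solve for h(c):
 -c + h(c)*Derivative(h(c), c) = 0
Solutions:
 h(c) = -sqrt(C1 + c^2)
 h(c) = sqrt(C1 + c^2)


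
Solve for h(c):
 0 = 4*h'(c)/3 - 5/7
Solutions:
 h(c) = C1 + 15*c/28


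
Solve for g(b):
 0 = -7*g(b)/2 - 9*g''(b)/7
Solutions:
 g(b) = C1*sin(7*sqrt(2)*b/6) + C2*cos(7*sqrt(2)*b/6)


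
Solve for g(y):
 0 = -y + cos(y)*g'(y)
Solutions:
 g(y) = C1 + Integral(y/cos(y), y)


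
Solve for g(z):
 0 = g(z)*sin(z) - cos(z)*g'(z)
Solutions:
 g(z) = C1/cos(z)


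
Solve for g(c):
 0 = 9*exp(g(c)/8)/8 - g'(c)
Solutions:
 g(c) = 8*log(-1/(C1 + 9*c)) + 48*log(2)


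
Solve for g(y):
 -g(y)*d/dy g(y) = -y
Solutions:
 g(y) = -sqrt(C1 + y^2)
 g(y) = sqrt(C1 + y^2)


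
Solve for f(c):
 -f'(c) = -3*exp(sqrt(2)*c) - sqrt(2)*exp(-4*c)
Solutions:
 f(c) = C1 + 3*sqrt(2)*exp(sqrt(2)*c)/2 - sqrt(2)*exp(-4*c)/4


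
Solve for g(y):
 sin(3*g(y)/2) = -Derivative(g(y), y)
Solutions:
 g(y) = -2*acos((-C1 - exp(3*y))/(C1 - exp(3*y)))/3 + 4*pi/3
 g(y) = 2*acos((-C1 - exp(3*y))/(C1 - exp(3*y)))/3


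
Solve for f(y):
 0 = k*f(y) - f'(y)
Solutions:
 f(y) = C1*exp(k*y)


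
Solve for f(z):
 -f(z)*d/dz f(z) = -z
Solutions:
 f(z) = -sqrt(C1 + z^2)
 f(z) = sqrt(C1 + z^2)


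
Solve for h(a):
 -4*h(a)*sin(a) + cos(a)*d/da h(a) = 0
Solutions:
 h(a) = C1/cos(a)^4


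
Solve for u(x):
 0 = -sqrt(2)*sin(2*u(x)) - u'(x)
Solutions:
 u(x) = pi - acos((-C1 - exp(4*sqrt(2)*x))/(C1 - exp(4*sqrt(2)*x)))/2
 u(x) = acos((-C1 - exp(4*sqrt(2)*x))/(C1 - exp(4*sqrt(2)*x)))/2


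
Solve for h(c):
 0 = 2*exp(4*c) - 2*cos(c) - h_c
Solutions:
 h(c) = C1 + exp(4*c)/2 - 2*sin(c)


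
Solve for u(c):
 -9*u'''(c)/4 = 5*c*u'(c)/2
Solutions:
 u(c) = C1 + Integral(C2*airyai(-30^(1/3)*c/3) + C3*airybi(-30^(1/3)*c/3), c)


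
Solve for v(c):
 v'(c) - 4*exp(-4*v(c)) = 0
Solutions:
 v(c) = log(-I*(C1 + 16*c)^(1/4))
 v(c) = log(I*(C1 + 16*c)^(1/4))
 v(c) = log(-(C1 + 16*c)^(1/4))
 v(c) = log(C1 + 16*c)/4


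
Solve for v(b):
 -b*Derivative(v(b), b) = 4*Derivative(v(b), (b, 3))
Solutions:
 v(b) = C1 + Integral(C2*airyai(-2^(1/3)*b/2) + C3*airybi(-2^(1/3)*b/2), b)


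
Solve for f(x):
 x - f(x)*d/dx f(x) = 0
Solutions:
 f(x) = -sqrt(C1 + x^2)
 f(x) = sqrt(C1 + x^2)


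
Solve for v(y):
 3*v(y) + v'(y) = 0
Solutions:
 v(y) = C1*exp(-3*y)


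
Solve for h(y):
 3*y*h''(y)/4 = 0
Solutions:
 h(y) = C1 + C2*y


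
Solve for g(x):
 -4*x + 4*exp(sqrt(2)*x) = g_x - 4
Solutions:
 g(x) = C1 - 2*x^2 + 4*x + 2*sqrt(2)*exp(sqrt(2)*x)


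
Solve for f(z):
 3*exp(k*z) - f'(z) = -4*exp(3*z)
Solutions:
 f(z) = C1 + 4*exp(3*z)/3 + 3*exp(k*z)/k


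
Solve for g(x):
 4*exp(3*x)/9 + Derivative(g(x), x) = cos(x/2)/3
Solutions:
 g(x) = C1 - 4*exp(3*x)/27 + 2*sin(x/2)/3


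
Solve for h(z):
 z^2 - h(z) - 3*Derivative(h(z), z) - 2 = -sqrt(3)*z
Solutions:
 h(z) = C1*exp(-z/3) + z^2 - 6*z + sqrt(3)*z - 3*sqrt(3) + 16


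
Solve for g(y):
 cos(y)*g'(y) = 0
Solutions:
 g(y) = C1


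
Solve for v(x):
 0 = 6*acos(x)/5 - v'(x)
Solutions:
 v(x) = C1 + 6*x*acos(x)/5 - 6*sqrt(1 - x^2)/5


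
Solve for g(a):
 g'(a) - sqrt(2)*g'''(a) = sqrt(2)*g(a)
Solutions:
 g(a) = C1*exp(3^(1/3)*a*(2^(5/6)*3^(1/3)/(sqrt(3)*sqrt(27 - sqrt(2)) + 9)^(1/3) + 2^(2/3)*(sqrt(3)*sqrt(27 - sqrt(2)) + 9)^(1/3))/12)*sin(3^(1/6)*a*(-3*2^(5/6)/(sqrt(3)*sqrt(27 - sqrt(2)) + 9)^(1/3) + 6^(2/3)*(sqrt(3)*sqrt(27 - sqrt(2)) + 9)^(1/3))/12) + C2*exp(3^(1/3)*a*(2^(5/6)*3^(1/3)/(sqrt(3)*sqrt(27 - sqrt(2)) + 9)^(1/3) + 2^(2/3)*(sqrt(3)*sqrt(27 - sqrt(2)) + 9)^(1/3))/12)*cos(3^(1/6)*a*(-3*2^(5/6)/(sqrt(3)*sqrt(27 - sqrt(2)) + 9)^(1/3) + 6^(2/3)*(sqrt(3)*sqrt(27 - sqrt(2)) + 9)^(1/3))/12) + C3*exp(-3^(1/3)*a*(2^(5/6)*3^(1/3)/(sqrt(3)*sqrt(27 - sqrt(2)) + 9)^(1/3) + 2^(2/3)*(sqrt(3)*sqrt(27 - sqrt(2)) + 9)^(1/3))/6)


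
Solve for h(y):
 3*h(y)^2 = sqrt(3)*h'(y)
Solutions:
 h(y) = -1/(C1 + sqrt(3)*y)


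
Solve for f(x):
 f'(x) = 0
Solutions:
 f(x) = C1


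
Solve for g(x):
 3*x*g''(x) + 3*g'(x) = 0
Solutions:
 g(x) = C1 + C2*log(x)


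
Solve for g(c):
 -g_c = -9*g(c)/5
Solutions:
 g(c) = C1*exp(9*c/5)


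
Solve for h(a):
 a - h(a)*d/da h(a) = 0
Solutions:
 h(a) = -sqrt(C1 + a^2)
 h(a) = sqrt(C1 + a^2)


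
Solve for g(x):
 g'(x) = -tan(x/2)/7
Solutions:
 g(x) = C1 + 2*log(cos(x/2))/7


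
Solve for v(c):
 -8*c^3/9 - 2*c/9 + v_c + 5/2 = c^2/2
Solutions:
 v(c) = C1 + 2*c^4/9 + c^3/6 + c^2/9 - 5*c/2


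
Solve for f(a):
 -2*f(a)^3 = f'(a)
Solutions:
 f(a) = -sqrt(2)*sqrt(-1/(C1 - 2*a))/2
 f(a) = sqrt(2)*sqrt(-1/(C1 - 2*a))/2


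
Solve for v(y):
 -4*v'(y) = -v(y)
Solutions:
 v(y) = C1*exp(y/4)


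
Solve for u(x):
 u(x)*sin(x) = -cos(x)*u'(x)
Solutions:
 u(x) = C1*cos(x)


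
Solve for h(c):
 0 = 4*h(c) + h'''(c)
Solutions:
 h(c) = C3*exp(-2^(2/3)*c) + (C1*sin(2^(2/3)*sqrt(3)*c/2) + C2*cos(2^(2/3)*sqrt(3)*c/2))*exp(2^(2/3)*c/2)


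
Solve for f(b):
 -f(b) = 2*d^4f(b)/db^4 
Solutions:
 f(b) = (C1*sin(2^(1/4)*b/2) + C2*cos(2^(1/4)*b/2))*exp(-2^(1/4)*b/2) + (C3*sin(2^(1/4)*b/2) + C4*cos(2^(1/4)*b/2))*exp(2^(1/4)*b/2)


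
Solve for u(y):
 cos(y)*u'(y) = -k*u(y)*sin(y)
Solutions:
 u(y) = C1*exp(k*log(cos(y)))


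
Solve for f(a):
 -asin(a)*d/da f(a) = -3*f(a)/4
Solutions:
 f(a) = C1*exp(3*Integral(1/asin(a), a)/4)


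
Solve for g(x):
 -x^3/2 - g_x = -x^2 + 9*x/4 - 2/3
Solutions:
 g(x) = C1 - x^4/8 + x^3/3 - 9*x^2/8 + 2*x/3


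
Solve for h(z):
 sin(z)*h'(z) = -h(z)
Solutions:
 h(z) = C1*sqrt(cos(z) + 1)/sqrt(cos(z) - 1)


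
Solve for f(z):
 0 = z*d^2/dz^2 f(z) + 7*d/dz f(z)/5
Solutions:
 f(z) = C1 + C2/z^(2/5)


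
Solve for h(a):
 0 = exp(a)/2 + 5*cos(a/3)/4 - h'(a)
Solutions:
 h(a) = C1 + exp(a)/2 + 15*sin(a/3)/4


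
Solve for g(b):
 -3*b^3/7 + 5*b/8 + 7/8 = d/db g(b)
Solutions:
 g(b) = C1 - 3*b^4/28 + 5*b^2/16 + 7*b/8


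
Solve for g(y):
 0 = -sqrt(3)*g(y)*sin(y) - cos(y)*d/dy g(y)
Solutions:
 g(y) = C1*cos(y)^(sqrt(3))


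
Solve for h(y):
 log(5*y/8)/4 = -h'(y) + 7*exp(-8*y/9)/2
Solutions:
 h(y) = C1 - y*log(y)/4 + y*(-log(5) + 1 + 3*log(2))/4 - 63*exp(-8*y/9)/16


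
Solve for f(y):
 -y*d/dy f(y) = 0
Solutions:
 f(y) = C1


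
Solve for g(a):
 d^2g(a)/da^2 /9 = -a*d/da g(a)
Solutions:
 g(a) = C1 + C2*erf(3*sqrt(2)*a/2)


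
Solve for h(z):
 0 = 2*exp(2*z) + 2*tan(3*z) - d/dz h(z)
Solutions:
 h(z) = C1 + exp(2*z) - 2*log(cos(3*z))/3


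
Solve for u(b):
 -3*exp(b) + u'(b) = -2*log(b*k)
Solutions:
 u(b) = C1 - 2*b*log(b*k) + 2*b + 3*exp(b)


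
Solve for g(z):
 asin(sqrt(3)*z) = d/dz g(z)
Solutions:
 g(z) = C1 + z*asin(sqrt(3)*z) + sqrt(3)*sqrt(1 - 3*z^2)/3


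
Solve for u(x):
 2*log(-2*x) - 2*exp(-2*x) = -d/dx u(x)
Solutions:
 u(x) = C1 - 2*x*log(-x) + 2*x*(1 - log(2)) - exp(-2*x)


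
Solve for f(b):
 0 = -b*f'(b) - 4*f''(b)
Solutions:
 f(b) = C1 + C2*erf(sqrt(2)*b/4)


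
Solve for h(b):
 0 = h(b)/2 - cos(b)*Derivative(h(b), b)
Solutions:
 h(b) = C1*(sin(b) + 1)^(1/4)/(sin(b) - 1)^(1/4)


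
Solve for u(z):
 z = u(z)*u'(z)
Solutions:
 u(z) = -sqrt(C1 + z^2)
 u(z) = sqrt(C1 + z^2)


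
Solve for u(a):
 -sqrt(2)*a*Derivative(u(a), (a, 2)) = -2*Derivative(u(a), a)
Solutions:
 u(a) = C1 + C2*a^(1 + sqrt(2))


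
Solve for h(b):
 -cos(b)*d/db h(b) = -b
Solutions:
 h(b) = C1 + Integral(b/cos(b), b)


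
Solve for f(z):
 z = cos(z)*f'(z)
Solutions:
 f(z) = C1 + Integral(z/cos(z), z)


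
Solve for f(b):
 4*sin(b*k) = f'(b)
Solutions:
 f(b) = C1 - 4*cos(b*k)/k


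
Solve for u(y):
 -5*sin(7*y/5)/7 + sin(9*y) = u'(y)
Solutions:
 u(y) = C1 + 25*cos(7*y/5)/49 - cos(9*y)/9


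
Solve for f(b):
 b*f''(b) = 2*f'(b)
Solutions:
 f(b) = C1 + C2*b^3


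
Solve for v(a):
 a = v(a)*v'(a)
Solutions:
 v(a) = -sqrt(C1 + a^2)
 v(a) = sqrt(C1 + a^2)


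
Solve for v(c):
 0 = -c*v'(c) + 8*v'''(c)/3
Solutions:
 v(c) = C1 + Integral(C2*airyai(3^(1/3)*c/2) + C3*airybi(3^(1/3)*c/2), c)


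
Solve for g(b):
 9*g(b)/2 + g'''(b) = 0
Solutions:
 g(b) = C3*exp(-6^(2/3)*b/2) + (C1*sin(3*2^(2/3)*3^(1/6)*b/4) + C2*cos(3*2^(2/3)*3^(1/6)*b/4))*exp(6^(2/3)*b/4)


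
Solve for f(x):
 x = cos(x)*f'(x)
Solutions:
 f(x) = C1 + Integral(x/cos(x), x)


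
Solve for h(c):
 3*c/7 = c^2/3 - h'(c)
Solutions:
 h(c) = C1 + c^3/9 - 3*c^2/14


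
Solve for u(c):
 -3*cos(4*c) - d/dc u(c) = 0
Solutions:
 u(c) = C1 - 3*sin(4*c)/4


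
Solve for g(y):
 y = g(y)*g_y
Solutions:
 g(y) = -sqrt(C1 + y^2)
 g(y) = sqrt(C1 + y^2)


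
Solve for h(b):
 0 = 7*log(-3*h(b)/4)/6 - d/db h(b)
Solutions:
 -6*Integral(1/(log(-_y) - 2*log(2) + log(3)), (_y, h(b)))/7 = C1 - b


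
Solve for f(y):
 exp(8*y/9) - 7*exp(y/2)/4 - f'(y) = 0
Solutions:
 f(y) = C1 + 9*exp(8*y/9)/8 - 7*exp(y/2)/2


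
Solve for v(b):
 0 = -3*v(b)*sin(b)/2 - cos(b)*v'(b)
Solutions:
 v(b) = C1*cos(b)^(3/2)


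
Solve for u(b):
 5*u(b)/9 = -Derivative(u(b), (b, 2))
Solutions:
 u(b) = C1*sin(sqrt(5)*b/3) + C2*cos(sqrt(5)*b/3)


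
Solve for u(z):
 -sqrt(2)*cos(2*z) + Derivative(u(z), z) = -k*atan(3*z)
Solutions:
 u(z) = C1 - k*(z*atan(3*z) - log(9*z^2 + 1)/6) + sqrt(2)*sin(2*z)/2


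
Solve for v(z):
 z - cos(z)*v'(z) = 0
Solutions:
 v(z) = C1 + Integral(z/cos(z), z)


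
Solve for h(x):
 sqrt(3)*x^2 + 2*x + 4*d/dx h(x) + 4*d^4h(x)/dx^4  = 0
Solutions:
 h(x) = C1 + C4*exp(-x) - sqrt(3)*x^3/12 - x^2/4 + (C2*sin(sqrt(3)*x/2) + C3*cos(sqrt(3)*x/2))*exp(x/2)


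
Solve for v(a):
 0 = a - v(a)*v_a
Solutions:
 v(a) = -sqrt(C1 + a^2)
 v(a) = sqrt(C1 + a^2)


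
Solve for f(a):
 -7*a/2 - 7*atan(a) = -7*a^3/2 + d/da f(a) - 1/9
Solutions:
 f(a) = C1 + 7*a^4/8 - 7*a^2/4 - 7*a*atan(a) + a/9 + 7*log(a^2 + 1)/2


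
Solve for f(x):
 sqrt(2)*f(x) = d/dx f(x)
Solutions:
 f(x) = C1*exp(sqrt(2)*x)


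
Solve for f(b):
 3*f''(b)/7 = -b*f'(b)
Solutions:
 f(b) = C1 + C2*erf(sqrt(42)*b/6)


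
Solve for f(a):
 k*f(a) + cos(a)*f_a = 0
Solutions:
 f(a) = C1*exp(k*(log(sin(a) - 1) - log(sin(a) + 1))/2)


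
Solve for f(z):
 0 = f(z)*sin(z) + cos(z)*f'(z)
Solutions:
 f(z) = C1*cos(z)


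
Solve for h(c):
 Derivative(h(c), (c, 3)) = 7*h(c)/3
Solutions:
 h(c) = C3*exp(3^(2/3)*7^(1/3)*c/3) + (C1*sin(3^(1/6)*7^(1/3)*c/2) + C2*cos(3^(1/6)*7^(1/3)*c/2))*exp(-3^(2/3)*7^(1/3)*c/6)


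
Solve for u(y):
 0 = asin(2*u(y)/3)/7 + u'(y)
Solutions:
 Integral(1/asin(2*_y/3), (_y, u(y))) = C1 - y/7


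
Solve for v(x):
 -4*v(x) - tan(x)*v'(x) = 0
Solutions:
 v(x) = C1/sin(x)^4


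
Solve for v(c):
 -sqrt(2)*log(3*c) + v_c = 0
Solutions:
 v(c) = C1 + sqrt(2)*c*log(c) - sqrt(2)*c + sqrt(2)*c*log(3)


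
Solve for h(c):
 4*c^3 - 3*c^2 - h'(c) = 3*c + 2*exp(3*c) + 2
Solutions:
 h(c) = C1 + c^4 - c^3 - 3*c^2/2 - 2*c - 2*exp(3*c)/3


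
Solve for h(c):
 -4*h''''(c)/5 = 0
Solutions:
 h(c) = C1 + C2*c + C3*c^2 + C4*c^3


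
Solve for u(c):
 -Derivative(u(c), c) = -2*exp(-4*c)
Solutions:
 u(c) = C1 - exp(-4*c)/2


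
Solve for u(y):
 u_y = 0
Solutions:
 u(y) = C1


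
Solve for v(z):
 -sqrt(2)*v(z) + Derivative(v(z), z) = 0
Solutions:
 v(z) = C1*exp(sqrt(2)*z)


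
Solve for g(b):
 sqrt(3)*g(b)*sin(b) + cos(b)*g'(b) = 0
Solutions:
 g(b) = C1*cos(b)^(sqrt(3))


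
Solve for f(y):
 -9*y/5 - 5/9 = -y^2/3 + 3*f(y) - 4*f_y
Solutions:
 f(y) = C1*exp(3*y/4) + y^2/9 - 41*y/135 - 239/405


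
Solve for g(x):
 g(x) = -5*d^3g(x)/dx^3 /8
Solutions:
 g(x) = C3*exp(-2*5^(2/3)*x/5) + (C1*sin(sqrt(3)*5^(2/3)*x/5) + C2*cos(sqrt(3)*5^(2/3)*x/5))*exp(5^(2/3)*x/5)


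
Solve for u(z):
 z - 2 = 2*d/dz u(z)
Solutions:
 u(z) = C1 + z^2/4 - z


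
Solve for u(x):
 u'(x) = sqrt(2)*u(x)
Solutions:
 u(x) = C1*exp(sqrt(2)*x)


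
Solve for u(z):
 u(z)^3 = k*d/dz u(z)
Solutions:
 u(z) = -sqrt(2)*sqrt(-k/(C1*k + z))/2
 u(z) = sqrt(2)*sqrt(-k/(C1*k + z))/2


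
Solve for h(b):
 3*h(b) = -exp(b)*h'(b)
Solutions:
 h(b) = C1*exp(3*exp(-b))


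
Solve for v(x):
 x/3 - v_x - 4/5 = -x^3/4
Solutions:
 v(x) = C1 + x^4/16 + x^2/6 - 4*x/5


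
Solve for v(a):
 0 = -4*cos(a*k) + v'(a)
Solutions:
 v(a) = C1 + 4*sin(a*k)/k


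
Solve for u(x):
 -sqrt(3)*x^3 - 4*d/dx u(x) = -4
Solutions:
 u(x) = C1 - sqrt(3)*x^4/16 + x


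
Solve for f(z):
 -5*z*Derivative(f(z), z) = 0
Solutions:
 f(z) = C1


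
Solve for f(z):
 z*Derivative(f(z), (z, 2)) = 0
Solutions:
 f(z) = C1 + C2*z


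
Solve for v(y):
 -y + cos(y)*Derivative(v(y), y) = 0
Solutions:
 v(y) = C1 + Integral(y/cos(y), y)


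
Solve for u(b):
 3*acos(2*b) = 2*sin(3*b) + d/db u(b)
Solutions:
 u(b) = C1 + 3*b*acos(2*b) - 3*sqrt(1 - 4*b^2)/2 + 2*cos(3*b)/3


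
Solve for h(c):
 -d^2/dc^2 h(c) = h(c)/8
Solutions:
 h(c) = C1*sin(sqrt(2)*c/4) + C2*cos(sqrt(2)*c/4)


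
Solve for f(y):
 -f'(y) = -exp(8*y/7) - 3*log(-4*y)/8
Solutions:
 f(y) = C1 + 3*y*log(-y)/8 + 3*y*(-1 + 2*log(2))/8 + 7*exp(8*y/7)/8


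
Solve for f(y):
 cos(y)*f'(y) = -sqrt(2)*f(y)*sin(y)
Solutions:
 f(y) = C1*cos(y)^(sqrt(2))


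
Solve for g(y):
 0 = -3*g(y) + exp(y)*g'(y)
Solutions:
 g(y) = C1*exp(-3*exp(-y))


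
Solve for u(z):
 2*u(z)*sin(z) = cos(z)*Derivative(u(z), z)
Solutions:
 u(z) = C1/cos(z)^2


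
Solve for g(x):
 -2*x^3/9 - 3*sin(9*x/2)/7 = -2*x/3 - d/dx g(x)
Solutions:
 g(x) = C1 + x^4/18 - x^2/3 - 2*cos(9*x/2)/21


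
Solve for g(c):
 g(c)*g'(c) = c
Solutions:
 g(c) = -sqrt(C1 + c^2)
 g(c) = sqrt(C1 + c^2)


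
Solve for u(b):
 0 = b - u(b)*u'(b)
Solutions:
 u(b) = -sqrt(C1 + b^2)
 u(b) = sqrt(C1 + b^2)


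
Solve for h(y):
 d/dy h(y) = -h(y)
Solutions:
 h(y) = C1*exp(-y)


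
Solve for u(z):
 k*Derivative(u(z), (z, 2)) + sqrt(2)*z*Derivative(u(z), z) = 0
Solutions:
 u(z) = C1 + C2*sqrt(k)*erf(2^(3/4)*z*sqrt(1/k)/2)


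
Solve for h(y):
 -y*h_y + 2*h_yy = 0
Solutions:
 h(y) = C1 + C2*erfi(y/2)


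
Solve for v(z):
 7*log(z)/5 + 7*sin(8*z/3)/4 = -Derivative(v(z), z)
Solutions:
 v(z) = C1 - 7*z*log(z)/5 + 7*z/5 + 21*cos(8*z/3)/32


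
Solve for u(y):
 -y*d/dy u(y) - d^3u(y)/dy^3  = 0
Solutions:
 u(y) = C1 + Integral(C2*airyai(-y) + C3*airybi(-y), y)


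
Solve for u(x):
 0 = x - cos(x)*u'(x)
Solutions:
 u(x) = C1 + Integral(x/cos(x), x)


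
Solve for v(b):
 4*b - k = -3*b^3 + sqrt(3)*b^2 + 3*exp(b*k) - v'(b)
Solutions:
 v(b) = C1 - 3*b^4/4 + sqrt(3)*b^3/3 - 2*b^2 + b*k + 3*exp(b*k)/k


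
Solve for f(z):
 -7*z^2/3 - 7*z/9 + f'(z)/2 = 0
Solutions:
 f(z) = C1 + 14*z^3/9 + 7*z^2/9


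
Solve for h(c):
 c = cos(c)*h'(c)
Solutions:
 h(c) = C1 + Integral(c/cos(c), c)


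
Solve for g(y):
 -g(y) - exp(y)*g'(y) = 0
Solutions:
 g(y) = C1*exp(exp(-y))


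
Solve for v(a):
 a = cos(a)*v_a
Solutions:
 v(a) = C1 + Integral(a/cos(a), a)


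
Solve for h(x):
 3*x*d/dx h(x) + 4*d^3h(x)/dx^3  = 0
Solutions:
 h(x) = C1 + Integral(C2*airyai(-6^(1/3)*x/2) + C3*airybi(-6^(1/3)*x/2), x)


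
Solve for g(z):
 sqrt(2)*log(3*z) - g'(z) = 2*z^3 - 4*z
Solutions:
 g(z) = C1 - z^4/2 + 2*z^2 + sqrt(2)*z*log(z) - sqrt(2)*z + sqrt(2)*z*log(3)


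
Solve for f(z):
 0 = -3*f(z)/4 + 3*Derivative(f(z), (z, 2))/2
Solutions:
 f(z) = C1*exp(-sqrt(2)*z/2) + C2*exp(sqrt(2)*z/2)


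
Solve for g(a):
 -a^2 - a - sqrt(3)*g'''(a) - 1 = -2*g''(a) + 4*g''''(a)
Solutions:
 g(a) = C1 + C2*a + C3*exp(a*(-sqrt(3) + sqrt(35))/8) + C4*exp(-a*(sqrt(3) + sqrt(35))/8) + a^4/24 + a^3*(1 + sqrt(3))/12 + a^2*(sqrt(3) + 13)/8


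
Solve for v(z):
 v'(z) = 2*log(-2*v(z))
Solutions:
 -Integral(1/(log(-_y) + log(2)), (_y, v(z)))/2 = C1 - z


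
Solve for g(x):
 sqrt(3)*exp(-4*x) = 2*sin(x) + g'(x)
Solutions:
 g(x) = C1 + 2*cos(x) - sqrt(3)*exp(-4*x)/4


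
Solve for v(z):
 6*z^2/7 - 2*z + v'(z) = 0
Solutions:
 v(z) = C1 - 2*z^3/7 + z^2


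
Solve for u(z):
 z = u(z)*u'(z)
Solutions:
 u(z) = -sqrt(C1 + z^2)
 u(z) = sqrt(C1 + z^2)


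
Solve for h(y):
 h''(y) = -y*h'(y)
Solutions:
 h(y) = C1 + C2*erf(sqrt(2)*y/2)


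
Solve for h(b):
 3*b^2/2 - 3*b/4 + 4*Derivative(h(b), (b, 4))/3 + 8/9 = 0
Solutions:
 h(b) = C1 + C2*b + C3*b^2 + C4*b^3 - b^6/320 + 3*b^5/640 - b^4/36


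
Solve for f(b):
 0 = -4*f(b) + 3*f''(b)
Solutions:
 f(b) = C1*exp(-2*sqrt(3)*b/3) + C2*exp(2*sqrt(3)*b/3)


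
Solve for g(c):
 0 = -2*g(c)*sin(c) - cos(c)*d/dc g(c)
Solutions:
 g(c) = C1*cos(c)^2


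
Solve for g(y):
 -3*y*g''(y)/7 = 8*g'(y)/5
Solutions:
 g(y) = C1 + C2/y^(41/15)


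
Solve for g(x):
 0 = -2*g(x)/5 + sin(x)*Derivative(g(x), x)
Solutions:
 g(x) = C1*(cos(x) - 1)^(1/5)/(cos(x) + 1)^(1/5)


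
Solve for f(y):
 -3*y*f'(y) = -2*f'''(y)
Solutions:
 f(y) = C1 + Integral(C2*airyai(2^(2/3)*3^(1/3)*y/2) + C3*airybi(2^(2/3)*3^(1/3)*y/2), y)


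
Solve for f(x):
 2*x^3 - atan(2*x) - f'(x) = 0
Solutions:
 f(x) = C1 + x^4/2 - x*atan(2*x) + log(4*x^2 + 1)/4


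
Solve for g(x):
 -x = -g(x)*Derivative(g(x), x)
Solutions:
 g(x) = -sqrt(C1 + x^2)
 g(x) = sqrt(C1 + x^2)


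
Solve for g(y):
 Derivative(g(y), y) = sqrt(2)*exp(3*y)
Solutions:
 g(y) = C1 + sqrt(2)*exp(3*y)/3


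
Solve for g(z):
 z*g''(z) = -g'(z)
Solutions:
 g(z) = C1 + C2*log(z)


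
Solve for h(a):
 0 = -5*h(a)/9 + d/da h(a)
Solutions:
 h(a) = C1*exp(5*a/9)


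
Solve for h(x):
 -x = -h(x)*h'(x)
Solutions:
 h(x) = -sqrt(C1 + x^2)
 h(x) = sqrt(C1 + x^2)


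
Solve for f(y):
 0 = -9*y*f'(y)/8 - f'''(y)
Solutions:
 f(y) = C1 + Integral(C2*airyai(-3^(2/3)*y/2) + C3*airybi(-3^(2/3)*y/2), y)


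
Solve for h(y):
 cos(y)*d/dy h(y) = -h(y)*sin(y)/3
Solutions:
 h(y) = C1*cos(y)^(1/3)


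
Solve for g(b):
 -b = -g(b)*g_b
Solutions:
 g(b) = -sqrt(C1 + b^2)
 g(b) = sqrt(C1 + b^2)


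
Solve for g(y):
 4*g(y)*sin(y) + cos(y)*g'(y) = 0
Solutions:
 g(y) = C1*cos(y)^4


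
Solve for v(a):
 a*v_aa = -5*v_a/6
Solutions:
 v(a) = C1 + C2*a^(1/6)


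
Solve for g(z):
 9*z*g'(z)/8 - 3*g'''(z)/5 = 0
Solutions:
 g(z) = C1 + Integral(C2*airyai(15^(1/3)*z/2) + C3*airybi(15^(1/3)*z/2), z)


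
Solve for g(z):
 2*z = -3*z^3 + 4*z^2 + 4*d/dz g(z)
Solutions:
 g(z) = C1 + 3*z^4/16 - z^3/3 + z^2/4


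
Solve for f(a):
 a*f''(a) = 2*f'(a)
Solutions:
 f(a) = C1 + C2*a^3


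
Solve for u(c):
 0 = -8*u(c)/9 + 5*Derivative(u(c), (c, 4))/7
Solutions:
 u(c) = C1*exp(-sqrt(3)*5^(3/4)*56^(1/4)*c/15) + C2*exp(sqrt(3)*5^(3/4)*56^(1/4)*c/15) + C3*sin(sqrt(3)*5^(3/4)*56^(1/4)*c/15) + C4*cos(sqrt(3)*5^(3/4)*56^(1/4)*c/15)


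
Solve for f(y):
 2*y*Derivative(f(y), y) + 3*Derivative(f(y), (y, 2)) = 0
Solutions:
 f(y) = C1 + C2*erf(sqrt(3)*y/3)


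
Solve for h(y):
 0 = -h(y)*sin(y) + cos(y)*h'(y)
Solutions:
 h(y) = C1/cos(y)


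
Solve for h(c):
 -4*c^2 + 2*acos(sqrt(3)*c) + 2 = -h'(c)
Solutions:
 h(c) = C1 + 4*c^3/3 - 2*c*acos(sqrt(3)*c) - 2*c + 2*sqrt(3)*sqrt(1 - 3*c^2)/3


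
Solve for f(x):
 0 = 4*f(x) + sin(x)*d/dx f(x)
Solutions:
 f(x) = C1*(cos(x)^2 + 2*cos(x) + 1)/(cos(x)^2 - 2*cos(x) + 1)


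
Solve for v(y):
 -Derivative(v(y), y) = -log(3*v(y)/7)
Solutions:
 -Integral(1/(log(_y) - log(7) + log(3)), (_y, v(y))) = C1 - y


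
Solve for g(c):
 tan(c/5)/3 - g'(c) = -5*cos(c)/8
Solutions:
 g(c) = C1 - 5*log(cos(c/5))/3 + 5*sin(c)/8


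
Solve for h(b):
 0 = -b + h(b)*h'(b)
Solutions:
 h(b) = -sqrt(C1 + b^2)
 h(b) = sqrt(C1 + b^2)


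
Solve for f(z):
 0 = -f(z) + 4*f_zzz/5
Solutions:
 f(z) = C3*exp(10^(1/3)*z/2) + (C1*sin(10^(1/3)*sqrt(3)*z/4) + C2*cos(10^(1/3)*sqrt(3)*z/4))*exp(-10^(1/3)*z/4)


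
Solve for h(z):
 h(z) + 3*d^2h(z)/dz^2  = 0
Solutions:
 h(z) = C1*sin(sqrt(3)*z/3) + C2*cos(sqrt(3)*z/3)


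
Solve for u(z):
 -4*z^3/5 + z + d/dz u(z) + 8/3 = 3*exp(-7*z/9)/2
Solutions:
 u(z) = C1 + z^4/5 - z^2/2 - 8*z/3 - 27*exp(-7*z/9)/14


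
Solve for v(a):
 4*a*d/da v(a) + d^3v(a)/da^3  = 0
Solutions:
 v(a) = C1 + Integral(C2*airyai(-2^(2/3)*a) + C3*airybi(-2^(2/3)*a), a)


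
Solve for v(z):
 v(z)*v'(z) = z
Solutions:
 v(z) = -sqrt(C1 + z^2)
 v(z) = sqrt(C1 + z^2)


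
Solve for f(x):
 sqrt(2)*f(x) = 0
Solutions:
 f(x) = 0


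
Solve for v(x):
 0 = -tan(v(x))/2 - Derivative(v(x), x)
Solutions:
 v(x) = pi - asin(C1*exp(-x/2))
 v(x) = asin(C1*exp(-x/2))


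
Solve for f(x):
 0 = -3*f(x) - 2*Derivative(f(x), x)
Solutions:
 f(x) = C1*exp(-3*x/2)


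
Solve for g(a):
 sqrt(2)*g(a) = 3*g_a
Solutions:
 g(a) = C1*exp(sqrt(2)*a/3)


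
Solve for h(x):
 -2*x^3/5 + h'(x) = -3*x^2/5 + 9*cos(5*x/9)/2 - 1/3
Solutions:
 h(x) = C1 + x^4/10 - x^3/5 - x/3 + 81*sin(5*x/9)/10


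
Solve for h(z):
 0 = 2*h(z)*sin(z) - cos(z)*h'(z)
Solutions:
 h(z) = C1/cos(z)^2


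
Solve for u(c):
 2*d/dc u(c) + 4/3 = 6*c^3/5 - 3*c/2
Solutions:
 u(c) = C1 + 3*c^4/20 - 3*c^2/8 - 2*c/3


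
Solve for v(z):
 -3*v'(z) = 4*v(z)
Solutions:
 v(z) = C1*exp(-4*z/3)


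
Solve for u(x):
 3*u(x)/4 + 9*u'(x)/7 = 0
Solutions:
 u(x) = C1*exp(-7*x/12)


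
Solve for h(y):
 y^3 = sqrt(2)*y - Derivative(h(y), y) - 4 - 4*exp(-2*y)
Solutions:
 h(y) = C1 - y^4/4 + sqrt(2)*y^2/2 - 4*y + 2*exp(-2*y)


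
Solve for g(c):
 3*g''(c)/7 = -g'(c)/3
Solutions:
 g(c) = C1 + C2*exp(-7*c/9)


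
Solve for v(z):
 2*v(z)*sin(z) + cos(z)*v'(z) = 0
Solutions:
 v(z) = C1*cos(z)^2


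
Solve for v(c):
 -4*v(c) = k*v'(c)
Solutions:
 v(c) = C1*exp(-4*c/k)


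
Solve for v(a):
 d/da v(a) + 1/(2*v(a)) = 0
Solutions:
 v(a) = -sqrt(C1 - a)
 v(a) = sqrt(C1 - a)


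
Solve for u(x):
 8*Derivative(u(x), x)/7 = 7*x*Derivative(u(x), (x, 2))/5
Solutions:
 u(x) = C1 + C2*x^(89/49)


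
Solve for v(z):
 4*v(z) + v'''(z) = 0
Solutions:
 v(z) = C3*exp(-2^(2/3)*z) + (C1*sin(2^(2/3)*sqrt(3)*z/2) + C2*cos(2^(2/3)*sqrt(3)*z/2))*exp(2^(2/3)*z/2)


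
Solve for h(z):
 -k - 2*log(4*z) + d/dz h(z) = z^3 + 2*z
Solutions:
 h(z) = C1 + k*z + z^4/4 + z^2 + 2*z*log(z) - 2*z + z*log(16)


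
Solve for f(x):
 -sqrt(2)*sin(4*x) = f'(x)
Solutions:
 f(x) = C1 + sqrt(2)*cos(4*x)/4


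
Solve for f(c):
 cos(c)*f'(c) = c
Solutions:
 f(c) = C1 + Integral(c/cos(c), c)


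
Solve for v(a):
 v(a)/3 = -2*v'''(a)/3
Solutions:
 v(a) = C3*exp(-2^(2/3)*a/2) + (C1*sin(2^(2/3)*sqrt(3)*a/4) + C2*cos(2^(2/3)*sqrt(3)*a/4))*exp(2^(2/3)*a/4)


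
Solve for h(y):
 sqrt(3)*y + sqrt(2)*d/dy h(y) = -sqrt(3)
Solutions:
 h(y) = C1 - sqrt(6)*y^2/4 - sqrt(6)*y/2


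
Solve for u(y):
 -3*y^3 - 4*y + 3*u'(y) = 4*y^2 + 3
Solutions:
 u(y) = C1 + y^4/4 + 4*y^3/9 + 2*y^2/3 + y


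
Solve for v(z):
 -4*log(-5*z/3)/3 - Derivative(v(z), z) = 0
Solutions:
 v(z) = C1 - 4*z*log(-z)/3 + 4*z*(-log(5) + 1 + log(3))/3


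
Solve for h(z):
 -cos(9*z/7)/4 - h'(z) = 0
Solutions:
 h(z) = C1 - 7*sin(9*z/7)/36


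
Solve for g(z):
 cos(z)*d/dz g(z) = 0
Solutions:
 g(z) = C1


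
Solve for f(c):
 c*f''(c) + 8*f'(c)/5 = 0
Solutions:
 f(c) = C1 + C2/c^(3/5)


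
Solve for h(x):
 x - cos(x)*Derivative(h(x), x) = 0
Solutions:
 h(x) = C1 + Integral(x/cos(x), x)


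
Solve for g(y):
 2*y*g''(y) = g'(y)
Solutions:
 g(y) = C1 + C2*y^(3/2)


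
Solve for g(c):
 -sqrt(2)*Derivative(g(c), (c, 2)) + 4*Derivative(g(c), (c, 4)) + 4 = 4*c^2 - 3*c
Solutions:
 g(c) = C1 + C2*c + C3*exp(-2^(1/4)*c/2) + C4*exp(2^(1/4)*c/2) - sqrt(2)*c^4/6 + sqrt(2)*c^3/4 + c^2*(-8 + sqrt(2))


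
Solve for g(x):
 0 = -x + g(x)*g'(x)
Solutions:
 g(x) = -sqrt(C1 + x^2)
 g(x) = sqrt(C1 + x^2)


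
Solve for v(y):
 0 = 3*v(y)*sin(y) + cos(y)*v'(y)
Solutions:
 v(y) = C1*cos(y)^3


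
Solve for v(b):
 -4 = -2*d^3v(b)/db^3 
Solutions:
 v(b) = C1 + C2*b + C3*b^2 + b^3/3


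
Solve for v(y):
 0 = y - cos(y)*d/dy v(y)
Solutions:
 v(y) = C1 + Integral(y/cos(y), y)


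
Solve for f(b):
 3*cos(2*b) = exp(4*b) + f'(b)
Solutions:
 f(b) = C1 - exp(4*b)/4 + 3*sin(2*b)/2


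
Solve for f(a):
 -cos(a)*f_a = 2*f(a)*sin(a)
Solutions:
 f(a) = C1*cos(a)^2


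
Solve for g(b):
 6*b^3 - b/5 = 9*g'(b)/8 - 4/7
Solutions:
 g(b) = C1 + 4*b^4/3 - 4*b^2/45 + 32*b/63


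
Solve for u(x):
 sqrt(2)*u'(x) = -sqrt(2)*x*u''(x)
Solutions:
 u(x) = C1 + C2*log(x)


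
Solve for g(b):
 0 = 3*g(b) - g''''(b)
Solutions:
 g(b) = C1*exp(-3^(1/4)*b) + C2*exp(3^(1/4)*b) + C3*sin(3^(1/4)*b) + C4*cos(3^(1/4)*b)


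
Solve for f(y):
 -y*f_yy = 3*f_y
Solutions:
 f(y) = C1 + C2/y^2


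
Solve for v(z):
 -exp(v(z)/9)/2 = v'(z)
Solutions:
 v(z) = 9*log(1/(C1 + z)) + 9*log(18)


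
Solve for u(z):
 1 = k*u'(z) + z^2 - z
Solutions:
 u(z) = C1 - z^3/(3*k) + z^2/(2*k) + z/k


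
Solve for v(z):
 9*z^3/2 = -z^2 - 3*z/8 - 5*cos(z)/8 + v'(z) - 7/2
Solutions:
 v(z) = C1 + 9*z^4/8 + z^3/3 + 3*z^2/16 + 7*z/2 + 5*sin(z)/8


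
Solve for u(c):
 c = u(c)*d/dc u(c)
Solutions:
 u(c) = -sqrt(C1 + c^2)
 u(c) = sqrt(C1 + c^2)


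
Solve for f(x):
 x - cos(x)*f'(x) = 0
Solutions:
 f(x) = C1 + Integral(x/cos(x), x)


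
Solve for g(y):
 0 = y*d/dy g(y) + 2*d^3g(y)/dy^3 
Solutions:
 g(y) = C1 + Integral(C2*airyai(-2^(2/3)*y/2) + C3*airybi(-2^(2/3)*y/2), y)


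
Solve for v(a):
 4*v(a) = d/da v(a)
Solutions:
 v(a) = C1*exp(4*a)


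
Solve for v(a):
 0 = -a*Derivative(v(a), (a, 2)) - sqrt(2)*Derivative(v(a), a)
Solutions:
 v(a) = C1 + C2*a^(1 - sqrt(2))


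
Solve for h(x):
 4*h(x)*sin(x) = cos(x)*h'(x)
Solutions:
 h(x) = C1/cos(x)^4


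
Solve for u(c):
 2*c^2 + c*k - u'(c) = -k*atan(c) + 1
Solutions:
 u(c) = C1 + 2*c^3/3 + c^2*k/2 - c + k*(c*atan(c) - log(c^2 + 1)/2)


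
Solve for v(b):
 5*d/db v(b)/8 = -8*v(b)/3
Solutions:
 v(b) = C1*exp(-64*b/15)


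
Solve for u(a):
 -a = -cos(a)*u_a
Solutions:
 u(a) = C1 + Integral(a/cos(a), a)


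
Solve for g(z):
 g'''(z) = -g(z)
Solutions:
 g(z) = C3*exp(-z) + (C1*sin(sqrt(3)*z/2) + C2*cos(sqrt(3)*z/2))*exp(z/2)


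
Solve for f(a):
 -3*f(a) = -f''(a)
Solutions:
 f(a) = C1*exp(-sqrt(3)*a) + C2*exp(sqrt(3)*a)


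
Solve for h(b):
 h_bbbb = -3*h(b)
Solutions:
 h(b) = (C1*sin(sqrt(2)*3^(1/4)*b/2) + C2*cos(sqrt(2)*3^(1/4)*b/2))*exp(-sqrt(2)*3^(1/4)*b/2) + (C3*sin(sqrt(2)*3^(1/4)*b/2) + C4*cos(sqrt(2)*3^(1/4)*b/2))*exp(sqrt(2)*3^(1/4)*b/2)


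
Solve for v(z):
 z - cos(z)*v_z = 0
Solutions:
 v(z) = C1 + Integral(z/cos(z), z)


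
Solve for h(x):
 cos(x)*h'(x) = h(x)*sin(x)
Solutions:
 h(x) = C1/cos(x)


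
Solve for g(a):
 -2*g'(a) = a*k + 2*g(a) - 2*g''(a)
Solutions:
 g(a) = C1*exp(a*(1 - sqrt(5))/2) + C2*exp(a*(1 + sqrt(5))/2) - a*k/2 + k/2


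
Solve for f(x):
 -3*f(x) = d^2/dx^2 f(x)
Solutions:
 f(x) = C1*sin(sqrt(3)*x) + C2*cos(sqrt(3)*x)


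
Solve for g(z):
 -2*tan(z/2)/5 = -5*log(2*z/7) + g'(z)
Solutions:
 g(z) = C1 + 5*z*log(z) - 5*z*log(7) - 5*z + 5*z*log(2) + 4*log(cos(z/2))/5


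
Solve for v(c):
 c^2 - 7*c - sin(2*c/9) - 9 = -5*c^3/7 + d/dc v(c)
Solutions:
 v(c) = C1 + 5*c^4/28 + c^3/3 - 7*c^2/2 - 9*c + 9*cos(2*c/9)/2


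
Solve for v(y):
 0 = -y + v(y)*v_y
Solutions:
 v(y) = -sqrt(C1 + y^2)
 v(y) = sqrt(C1 + y^2)


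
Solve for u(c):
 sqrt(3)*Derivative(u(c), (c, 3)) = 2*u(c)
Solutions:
 u(c) = C3*exp(2^(1/3)*3^(5/6)*c/3) + (C1*sin(6^(1/3)*c/2) + C2*cos(6^(1/3)*c/2))*exp(-2^(1/3)*3^(5/6)*c/6)


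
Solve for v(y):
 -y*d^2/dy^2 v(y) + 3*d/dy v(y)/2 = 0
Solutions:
 v(y) = C1 + C2*y^(5/2)


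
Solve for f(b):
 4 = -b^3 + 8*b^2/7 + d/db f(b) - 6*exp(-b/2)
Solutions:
 f(b) = C1 + b^4/4 - 8*b^3/21 + 4*b - 12*exp(-b/2)


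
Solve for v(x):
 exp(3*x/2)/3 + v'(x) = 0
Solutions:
 v(x) = C1 - 2*exp(3*x/2)/9


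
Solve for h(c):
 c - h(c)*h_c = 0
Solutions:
 h(c) = -sqrt(C1 + c^2)
 h(c) = sqrt(C1 + c^2)


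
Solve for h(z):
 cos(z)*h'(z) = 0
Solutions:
 h(z) = C1


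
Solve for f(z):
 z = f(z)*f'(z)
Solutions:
 f(z) = -sqrt(C1 + z^2)
 f(z) = sqrt(C1 + z^2)


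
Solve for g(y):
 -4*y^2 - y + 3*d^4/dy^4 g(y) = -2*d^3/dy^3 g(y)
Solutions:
 g(y) = C1 + C2*y + C3*y^2 + C4*exp(-2*y/3) + y^5/30 - 11*y^4/48 + 11*y^3/8


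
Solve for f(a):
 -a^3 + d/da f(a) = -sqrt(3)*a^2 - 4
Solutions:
 f(a) = C1 + a^4/4 - sqrt(3)*a^3/3 - 4*a


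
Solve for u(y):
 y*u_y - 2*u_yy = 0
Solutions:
 u(y) = C1 + C2*erfi(y/2)


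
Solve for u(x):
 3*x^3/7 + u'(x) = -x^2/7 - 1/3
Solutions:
 u(x) = C1 - 3*x^4/28 - x^3/21 - x/3


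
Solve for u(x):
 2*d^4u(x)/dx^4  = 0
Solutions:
 u(x) = C1 + C2*x + C3*x^2 + C4*x^3


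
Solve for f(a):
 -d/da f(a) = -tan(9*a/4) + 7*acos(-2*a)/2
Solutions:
 f(a) = C1 - 7*a*acos(-2*a)/2 - 7*sqrt(1 - 4*a^2)/4 - 4*log(cos(9*a/4))/9


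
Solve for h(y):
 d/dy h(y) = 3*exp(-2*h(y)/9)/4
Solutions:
 h(y) = 9*log(-sqrt(C1 + 3*y)) - 9*log(6) + 9*log(2)/2
 h(y) = 9*log(C1 + 3*y)/2 - 9*log(6) + 9*log(2)/2


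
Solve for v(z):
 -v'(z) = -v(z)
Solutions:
 v(z) = C1*exp(z)


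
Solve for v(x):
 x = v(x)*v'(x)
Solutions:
 v(x) = -sqrt(C1 + x^2)
 v(x) = sqrt(C1 + x^2)


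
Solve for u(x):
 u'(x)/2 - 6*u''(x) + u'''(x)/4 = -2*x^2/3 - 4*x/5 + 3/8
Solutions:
 u(x) = C1 + C2*exp(x*(12 - sqrt(142))) + C3*exp(x*(sqrt(142) + 12)) - 4*x^3/9 - 84*x^2/5 - 24067*x/60


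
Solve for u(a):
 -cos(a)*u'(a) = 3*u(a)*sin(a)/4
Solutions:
 u(a) = C1*cos(a)^(3/4)


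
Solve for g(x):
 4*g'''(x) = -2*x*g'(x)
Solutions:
 g(x) = C1 + Integral(C2*airyai(-2^(2/3)*x/2) + C3*airybi(-2^(2/3)*x/2), x)


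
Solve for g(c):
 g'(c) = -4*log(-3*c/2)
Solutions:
 g(c) = C1 - 4*c*log(-c) + 4*c*(-log(3) + log(2) + 1)


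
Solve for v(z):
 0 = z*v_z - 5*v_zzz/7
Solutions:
 v(z) = C1 + Integral(C2*airyai(5^(2/3)*7^(1/3)*z/5) + C3*airybi(5^(2/3)*7^(1/3)*z/5), z)


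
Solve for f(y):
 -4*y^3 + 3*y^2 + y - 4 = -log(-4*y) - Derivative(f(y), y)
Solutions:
 f(y) = C1 + y^4 - y^3 - y^2/2 - y*log(-y) + y*(5 - 2*log(2))


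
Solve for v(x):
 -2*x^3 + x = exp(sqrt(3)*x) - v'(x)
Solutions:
 v(x) = C1 + x^4/2 - x^2/2 + sqrt(3)*exp(sqrt(3)*x)/3


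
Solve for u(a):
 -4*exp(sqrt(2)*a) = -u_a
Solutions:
 u(a) = C1 + 2*sqrt(2)*exp(sqrt(2)*a)


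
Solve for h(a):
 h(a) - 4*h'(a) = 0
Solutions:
 h(a) = C1*exp(a/4)


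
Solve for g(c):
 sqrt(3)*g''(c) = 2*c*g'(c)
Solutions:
 g(c) = C1 + C2*erfi(3^(3/4)*c/3)


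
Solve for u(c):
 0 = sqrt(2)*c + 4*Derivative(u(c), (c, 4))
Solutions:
 u(c) = C1 + C2*c + C3*c^2 + C4*c^3 - sqrt(2)*c^5/480


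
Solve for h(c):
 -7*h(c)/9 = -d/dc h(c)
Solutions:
 h(c) = C1*exp(7*c/9)


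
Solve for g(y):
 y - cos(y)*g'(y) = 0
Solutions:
 g(y) = C1 + Integral(y/cos(y), y)


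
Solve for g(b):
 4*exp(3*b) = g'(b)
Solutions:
 g(b) = C1 + 4*exp(3*b)/3


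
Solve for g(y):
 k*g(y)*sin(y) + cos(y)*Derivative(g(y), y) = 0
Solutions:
 g(y) = C1*exp(k*log(cos(y)))


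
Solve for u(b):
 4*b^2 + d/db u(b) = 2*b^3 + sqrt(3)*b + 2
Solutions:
 u(b) = C1 + b^4/2 - 4*b^3/3 + sqrt(3)*b^2/2 + 2*b


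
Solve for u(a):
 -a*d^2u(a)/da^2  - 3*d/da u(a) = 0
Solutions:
 u(a) = C1 + C2/a^2


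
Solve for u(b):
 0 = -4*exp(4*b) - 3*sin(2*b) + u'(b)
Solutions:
 u(b) = C1 + exp(4*b) - 3*cos(2*b)/2


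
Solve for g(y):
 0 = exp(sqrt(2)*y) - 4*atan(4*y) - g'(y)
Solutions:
 g(y) = C1 - 4*y*atan(4*y) + sqrt(2)*exp(sqrt(2)*y)/2 + log(16*y^2 + 1)/2


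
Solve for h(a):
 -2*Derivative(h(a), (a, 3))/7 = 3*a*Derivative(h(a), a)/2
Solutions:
 h(a) = C1 + Integral(C2*airyai(-42^(1/3)*a/2) + C3*airybi(-42^(1/3)*a/2), a)


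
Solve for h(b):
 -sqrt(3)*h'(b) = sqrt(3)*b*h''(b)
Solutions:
 h(b) = C1 + C2*log(b)


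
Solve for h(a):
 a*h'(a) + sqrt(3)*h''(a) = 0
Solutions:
 h(a) = C1 + C2*erf(sqrt(2)*3^(3/4)*a/6)


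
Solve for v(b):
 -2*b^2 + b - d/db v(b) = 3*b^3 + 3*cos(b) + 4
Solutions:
 v(b) = C1 - 3*b^4/4 - 2*b^3/3 + b^2/2 - 4*b - 3*sin(b)


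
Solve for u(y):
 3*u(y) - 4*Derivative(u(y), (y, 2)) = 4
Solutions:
 u(y) = C1*exp(-sqrt(3)*y/2) + C2*exp(sqrt(3)*y/2) + 4/3


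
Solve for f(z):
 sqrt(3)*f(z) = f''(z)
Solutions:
 f(z) = C1*exp(-3^(1/4)*z) + C2*exp(3^(1/4)*z)


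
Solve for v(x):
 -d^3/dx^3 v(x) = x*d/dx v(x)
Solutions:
 v(x) = C1 + Integral(C2*airyai(-x) + C3*airybi(-x), x)


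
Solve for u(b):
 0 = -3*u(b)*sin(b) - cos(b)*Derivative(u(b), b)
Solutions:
 u(b) = C1*cos(b)^3


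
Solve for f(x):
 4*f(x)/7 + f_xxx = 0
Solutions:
 f(x) = C3*exp(-14^(2/3)*x/7) + (C1*sin(14^(2/3)*sqrt(3)*x/14) + C2*cos(14^(2/3)*sqrt(3)*x/14))*exp(14^(2/3)*x/14)


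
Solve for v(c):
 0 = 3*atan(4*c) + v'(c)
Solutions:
 v(c) = C1 - 3*c*atan(4*c) + 3*log(16*c^2 + 1)/8


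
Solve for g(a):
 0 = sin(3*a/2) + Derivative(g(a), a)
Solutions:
 g(a) = C1 + 2*cos(3*a/2)/3


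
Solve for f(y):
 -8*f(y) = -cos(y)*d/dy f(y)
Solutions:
 f(y) = C1*(sin(y)^4 + 4*sin(y)^3 + 6*sin(y)^2 + 4*sin(y) + 1)/(sin(y)^4 - 4*sin(y)^3 + 6*sin(y)^2 - 4*sin(y) + 1)


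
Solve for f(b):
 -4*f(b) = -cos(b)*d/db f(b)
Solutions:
 f(b) = C1*(sin(b)^2 + 2*sin(b) + 1)/(sin(b)^2 - 2*sin(b) + 1)


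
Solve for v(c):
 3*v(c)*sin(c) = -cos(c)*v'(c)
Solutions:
 v(c) = C1*cos(c)^3


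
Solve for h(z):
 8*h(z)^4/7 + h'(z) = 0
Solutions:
 h(z) = 7^(1/3)*(1/(C1 + 24*z))^(1/3)
 h(z) = 7^(1/3)*(-3^(2/3) - 3*3^(1/6)*I)*(1/(C1 + 8*z))^(1/3)/6
 h(z) = 7^(1/3)*(-3^(2/3) + 3*3^(1/6)*I)*(1/(C1 + 8*z))^(1/3)/6


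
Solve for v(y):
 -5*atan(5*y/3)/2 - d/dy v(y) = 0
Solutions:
 v(y) = C1 - 5*y*atan(5*y/3)/2 + 3*log(25*y^2 + 9)/4


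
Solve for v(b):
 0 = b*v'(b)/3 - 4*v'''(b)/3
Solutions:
 v(b) = C1 + Integral(C2*airyai(2^(1/3)*b/2) + C3*airybi(2^(1/3)*b/2), b)


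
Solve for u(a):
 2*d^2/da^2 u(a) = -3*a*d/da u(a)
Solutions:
 u(a) = C1 + C2*erf(sqrt(3)*a/2)


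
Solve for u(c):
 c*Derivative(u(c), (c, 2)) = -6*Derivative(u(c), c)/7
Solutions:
 u(c) = C1 + C2*c^(1/7)


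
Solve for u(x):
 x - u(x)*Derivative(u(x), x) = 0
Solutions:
 u(x) = -sqrt(C1 + x^2)
 u(x) = sqrt(C1 + x^2)


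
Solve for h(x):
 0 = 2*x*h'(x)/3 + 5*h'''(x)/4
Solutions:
 h(x) = C1 + Integral(C2*airyai(-2*15^(2/3)*x/15) + C3*airybi(-2*15^(2/3)*x/15), x)


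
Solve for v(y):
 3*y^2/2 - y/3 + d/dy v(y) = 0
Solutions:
 v(y) = C1 - y^3/2 + y^2/6


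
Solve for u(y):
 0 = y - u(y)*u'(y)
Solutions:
 u(y) = -sqrt(C1 + y^2)
 u(y) = sqrt(C1 + y^2)


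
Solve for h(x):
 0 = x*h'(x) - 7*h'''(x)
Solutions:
 h(x) = C1 + Integral(C2*airyai(7^(2/3)*x/7) + C3*airybi(7^(2/3)*x/7), x)


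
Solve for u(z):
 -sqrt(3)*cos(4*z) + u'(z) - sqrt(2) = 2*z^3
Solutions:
 u(z) = C1 + z^4/2 + sqrt(2)*z + sqrt(3)*sin(4*z)/4


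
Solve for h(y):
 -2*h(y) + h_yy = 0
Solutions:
 h(y) = C1*exp(-sqrt(2)*y) + C2*exp(sqrt(2)*y)


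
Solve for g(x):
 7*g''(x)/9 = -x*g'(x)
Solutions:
 g(x) = C1 + C2*erf(3*sqrt(14)*x/14)


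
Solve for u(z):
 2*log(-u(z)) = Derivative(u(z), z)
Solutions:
 -li(-u(z)) = C1 + 2*z


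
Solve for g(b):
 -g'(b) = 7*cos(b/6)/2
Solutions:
 g(b) = C1 - 21*sin(b/6)


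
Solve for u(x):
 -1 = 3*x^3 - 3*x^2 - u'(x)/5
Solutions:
 u(x) = C1 + 15*x^4/4 - 5*x^3 + 5*x


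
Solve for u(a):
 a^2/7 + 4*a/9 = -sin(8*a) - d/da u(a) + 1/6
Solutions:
 u(a) = C1 - a^3/21 - 2*a^2/9 + a/6 + cos(8*a)/8


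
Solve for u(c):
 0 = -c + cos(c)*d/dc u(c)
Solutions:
 u(c) = C1 + Integral(c/cos(c), c)


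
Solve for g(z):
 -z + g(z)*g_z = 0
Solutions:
 g(z) = -sqrt(C1 + z^2)
 g(z) = sqrt(C1 + z^2)


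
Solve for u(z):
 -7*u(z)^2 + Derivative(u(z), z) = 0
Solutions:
 u(z) = -1/(C1 + 7*z)


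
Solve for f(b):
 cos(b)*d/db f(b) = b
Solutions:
 f(b) = C1 + Integral(b/cos(b), b)


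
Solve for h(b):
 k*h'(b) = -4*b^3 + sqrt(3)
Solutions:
 h(b) = C1 - b^4/k + sqrt(3)*b/k


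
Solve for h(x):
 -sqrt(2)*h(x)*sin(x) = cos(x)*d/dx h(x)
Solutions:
 h(x) = C1*cos(x)^(sqrt(2))


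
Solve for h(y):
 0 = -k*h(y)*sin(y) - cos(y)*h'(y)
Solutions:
 h(y) = C1*exp(k*log(cos(y)))


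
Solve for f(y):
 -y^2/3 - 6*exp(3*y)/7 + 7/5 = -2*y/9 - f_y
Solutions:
 f(y) = C1 + y^3/9 - y^2/9 - 7*y/5 + 2*exp(3*y)/7


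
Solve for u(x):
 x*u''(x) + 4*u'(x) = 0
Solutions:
 u(x) = C1 + C2/x^3
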